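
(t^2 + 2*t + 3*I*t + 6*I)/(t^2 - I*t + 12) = (t + 2)/(t - 4*I)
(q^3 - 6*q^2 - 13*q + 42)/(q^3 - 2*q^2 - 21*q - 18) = (q^2 - 9*q + 14)/(q^2 - 5*q - 6)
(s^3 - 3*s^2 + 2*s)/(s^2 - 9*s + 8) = s*(s - 2)/(s - 8)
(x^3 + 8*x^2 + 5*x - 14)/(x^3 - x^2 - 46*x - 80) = (x^2 + 6*x - 7)/(x^2 - 3*x - 40)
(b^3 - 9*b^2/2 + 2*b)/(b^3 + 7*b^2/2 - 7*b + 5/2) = b*(b - 4)/(b^2 + 4*b - 5)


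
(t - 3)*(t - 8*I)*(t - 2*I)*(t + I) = t^4 - 3*t^3 - 9*I*t^3 - 6*t^2 + 27*I*t^2 + 18*t - 16*I*t + 48*I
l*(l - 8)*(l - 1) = l^3 - 9*l^2 + 8*l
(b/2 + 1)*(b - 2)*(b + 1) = b^3/2 + b^2/2 - 2*b - 2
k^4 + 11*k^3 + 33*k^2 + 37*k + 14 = (k + 1)^2*(k + 2)*(k + 7)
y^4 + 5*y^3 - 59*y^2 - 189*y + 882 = (y - 6)*(y - 3)*(y + 7)^2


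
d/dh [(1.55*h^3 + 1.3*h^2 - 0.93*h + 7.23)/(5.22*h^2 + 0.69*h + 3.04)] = (8.091*h^4 + 2.139*h^3 + 19.8876*h^2 - 67.5772*h - 7.8159)/(27.2484*h^4 + 7.2036*h^3 + 32.2137*h^2 + 4.1952*h + 9.2416)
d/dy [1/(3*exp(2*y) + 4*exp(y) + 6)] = (-6*exp(y) - 4)*exp(y)/(3*exp(2*y) + 4*exp(y) + 6)^2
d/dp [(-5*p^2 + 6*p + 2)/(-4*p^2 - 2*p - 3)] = 2*(17*p^2 + 23*p - 7)/(16*p^4 + 16*p^3 + 28*p^2 + 12*p + 9)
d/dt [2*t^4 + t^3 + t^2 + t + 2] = 8*t^3 + 3*t^2 + 2*t + 1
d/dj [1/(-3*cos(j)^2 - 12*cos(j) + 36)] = -2*(cos(j) + 2)*sin(j)/(3*(cos(j)^2 + 4*cos(j) - 12)^2)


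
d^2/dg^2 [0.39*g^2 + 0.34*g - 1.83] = 0.780000000000000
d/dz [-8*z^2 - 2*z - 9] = -16*z - 2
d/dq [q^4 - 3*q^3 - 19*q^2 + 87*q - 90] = 4*q^3 - 9*q^2 - 38*q + 87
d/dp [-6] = 0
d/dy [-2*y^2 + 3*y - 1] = 3 - 4*y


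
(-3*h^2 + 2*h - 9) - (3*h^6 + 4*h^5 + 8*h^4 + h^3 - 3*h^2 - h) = -3*h^6 - 4*h^5 - 8*h^4 - h^3 + 3*h - 9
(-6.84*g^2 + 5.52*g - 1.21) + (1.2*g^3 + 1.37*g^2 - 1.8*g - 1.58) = 1.2*g^3 - 5.47*g^2 + 3.72*g - 2.79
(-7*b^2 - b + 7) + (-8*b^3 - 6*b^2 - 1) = -8*b^3 - 13*b^2 - b + 6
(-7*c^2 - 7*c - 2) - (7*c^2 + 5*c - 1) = -14*c^2 - 12*c - 1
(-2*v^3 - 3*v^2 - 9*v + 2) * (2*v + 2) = -4*v^4 - 10*v^3 - 24*v^2 - 14*v + 4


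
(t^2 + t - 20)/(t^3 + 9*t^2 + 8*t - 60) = (t - 4)/(t^2 + 4*t - 12)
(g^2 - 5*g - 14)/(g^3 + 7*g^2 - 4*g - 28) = (g - 7)/(g^2 + 5*g - 14)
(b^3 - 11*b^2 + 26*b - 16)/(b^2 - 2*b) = b - 9 + 8/b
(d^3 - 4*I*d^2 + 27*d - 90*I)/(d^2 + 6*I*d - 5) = (d^2 - 9*I*d - 18)/(d + I)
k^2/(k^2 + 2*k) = k/(k + 2)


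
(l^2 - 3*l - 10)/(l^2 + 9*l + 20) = (l^2 - 3*l - 10)/(l^2 + 9*l + 20)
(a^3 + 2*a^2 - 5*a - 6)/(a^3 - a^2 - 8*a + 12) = (a + 1)/(a - 2)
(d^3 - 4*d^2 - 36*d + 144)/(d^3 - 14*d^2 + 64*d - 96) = (d + 6)/(d - 4)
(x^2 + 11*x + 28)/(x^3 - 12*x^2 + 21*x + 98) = (x^2 + 11*x + 28)/(x^3 - 12*x^2 + 21*x + 98)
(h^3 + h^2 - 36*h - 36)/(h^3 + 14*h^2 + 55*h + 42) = (h - 6)/(h + 7)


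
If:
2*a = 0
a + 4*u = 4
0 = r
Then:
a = 0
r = 0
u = 1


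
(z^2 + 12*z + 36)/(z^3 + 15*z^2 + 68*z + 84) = (z + 6)/(z^2 + 9*z + 14)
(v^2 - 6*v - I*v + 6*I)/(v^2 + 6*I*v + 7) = (v - 6)/(v + 7*I)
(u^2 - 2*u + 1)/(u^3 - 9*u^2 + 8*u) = (u - 1)/(u*(u - 8))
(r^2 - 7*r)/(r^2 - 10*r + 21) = r/(r - 3)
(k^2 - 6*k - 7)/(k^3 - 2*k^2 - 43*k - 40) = (k - 7)/(k^2 - 3*k - 40)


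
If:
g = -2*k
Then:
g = -2*k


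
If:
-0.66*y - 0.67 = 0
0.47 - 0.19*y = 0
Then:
No Solution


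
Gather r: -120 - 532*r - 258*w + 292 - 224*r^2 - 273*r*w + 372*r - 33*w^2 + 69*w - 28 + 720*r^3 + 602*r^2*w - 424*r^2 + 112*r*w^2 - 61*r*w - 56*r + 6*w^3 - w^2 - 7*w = 720*r^3 + r^2*(602*w - 648) + r*(112*w^2 - 334*w - 216) + 6*w^3 - 34*w^2 - 196*w + 144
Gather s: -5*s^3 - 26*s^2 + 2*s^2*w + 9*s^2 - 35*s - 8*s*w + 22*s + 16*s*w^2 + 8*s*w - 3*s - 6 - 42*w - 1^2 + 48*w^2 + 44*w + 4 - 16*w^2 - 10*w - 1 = -5*s^3 + s^2*(2*w - 17) + s*(16*w^2 - 16) + 32*w^2 - 8*w - 4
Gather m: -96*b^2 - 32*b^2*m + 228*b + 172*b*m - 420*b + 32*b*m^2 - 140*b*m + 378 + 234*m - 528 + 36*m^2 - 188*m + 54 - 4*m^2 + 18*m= -96*b^2 - 192*b + m^2*(32*b + 32) + m*(-32*b^2 + 32*b + 64) - 96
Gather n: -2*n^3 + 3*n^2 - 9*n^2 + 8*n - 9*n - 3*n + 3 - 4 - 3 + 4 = -2*n^3 - 6*n^2 - 4*n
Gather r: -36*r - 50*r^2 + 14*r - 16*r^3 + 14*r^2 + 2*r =-16*r^3 - 36*r^2 - 20*r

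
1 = 1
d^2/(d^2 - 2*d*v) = d/(d - 2*v)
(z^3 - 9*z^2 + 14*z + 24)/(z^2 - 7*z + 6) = (z^2 - 3*z - 4)/(z - 1)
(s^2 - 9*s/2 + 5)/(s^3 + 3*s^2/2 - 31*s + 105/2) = (s - 2)/(s^2 + 4*s - 21)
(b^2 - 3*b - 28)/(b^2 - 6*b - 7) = (b + 4)/(b + 1)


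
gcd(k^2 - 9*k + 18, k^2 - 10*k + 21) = k - 3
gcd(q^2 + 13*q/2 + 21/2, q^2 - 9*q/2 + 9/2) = 1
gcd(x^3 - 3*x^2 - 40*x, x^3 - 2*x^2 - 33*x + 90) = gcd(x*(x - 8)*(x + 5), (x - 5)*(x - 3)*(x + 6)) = 1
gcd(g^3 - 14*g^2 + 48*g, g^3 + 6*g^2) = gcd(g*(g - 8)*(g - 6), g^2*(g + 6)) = g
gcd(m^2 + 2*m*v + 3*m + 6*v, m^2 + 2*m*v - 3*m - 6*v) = m + 2*v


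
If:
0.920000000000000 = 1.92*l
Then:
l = 0.48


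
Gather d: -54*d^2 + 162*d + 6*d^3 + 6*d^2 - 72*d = 6*d^3 - 48*d^2 + 90*d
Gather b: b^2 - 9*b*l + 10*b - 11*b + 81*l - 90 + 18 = b^2 + b*(-9*l - 1) + 81*l - 72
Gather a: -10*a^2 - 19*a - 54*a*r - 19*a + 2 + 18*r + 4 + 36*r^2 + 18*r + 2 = -10*a^2 + a*(-54*r - 38) + 36*r^2 + 36*r + 8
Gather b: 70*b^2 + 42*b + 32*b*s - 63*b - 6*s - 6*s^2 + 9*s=70*b^2 + b*(32*s - 21) - 6*s^2 + 3*s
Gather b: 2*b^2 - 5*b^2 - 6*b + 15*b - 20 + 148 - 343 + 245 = -3*b^2 + 9*b + 30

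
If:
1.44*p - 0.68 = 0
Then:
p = 0.47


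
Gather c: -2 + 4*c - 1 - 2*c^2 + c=-2*c^2 + 5*c - 3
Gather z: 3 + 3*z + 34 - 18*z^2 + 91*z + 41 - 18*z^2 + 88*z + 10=-36*z^2 + 182*z + 88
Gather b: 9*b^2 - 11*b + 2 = 9*b^2 - 11*b + 2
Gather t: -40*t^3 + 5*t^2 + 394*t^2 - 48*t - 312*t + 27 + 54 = -40*t^3 + 399*t^2 - 360*t + 81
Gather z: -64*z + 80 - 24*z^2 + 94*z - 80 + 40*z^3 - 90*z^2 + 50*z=40*z^3 - 114*z^2 + 80*z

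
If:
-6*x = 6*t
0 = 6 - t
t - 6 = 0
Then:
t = 6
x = -6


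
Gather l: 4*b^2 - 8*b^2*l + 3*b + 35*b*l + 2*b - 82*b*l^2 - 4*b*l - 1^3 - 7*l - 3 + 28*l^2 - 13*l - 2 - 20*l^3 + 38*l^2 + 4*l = 4*b^2 + 5*b - 20*l^3 + l^2*(66 - 82*b) + l*(-8*b^2 + 31*b - 16) - 6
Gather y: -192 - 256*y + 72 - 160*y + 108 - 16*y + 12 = -432*y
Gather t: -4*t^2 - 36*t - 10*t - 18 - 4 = -4*t^2 - 46*t - 22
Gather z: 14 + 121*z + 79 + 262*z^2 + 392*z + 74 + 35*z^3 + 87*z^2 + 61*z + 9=35*z^3 + 349*z^2 + 574*z + 176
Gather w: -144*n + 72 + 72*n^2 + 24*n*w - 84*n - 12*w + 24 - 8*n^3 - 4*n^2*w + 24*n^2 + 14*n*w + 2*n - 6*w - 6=-8*n^3 + 96*n^2 - 226*n + w*(-4*n^2 + 38*n - 18) + 90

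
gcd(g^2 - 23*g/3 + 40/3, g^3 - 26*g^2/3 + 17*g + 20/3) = g - 5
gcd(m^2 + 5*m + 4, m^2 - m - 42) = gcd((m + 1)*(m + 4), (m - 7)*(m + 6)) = 1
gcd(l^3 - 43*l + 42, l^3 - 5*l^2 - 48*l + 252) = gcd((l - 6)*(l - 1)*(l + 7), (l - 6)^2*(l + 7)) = l^2 + l - 42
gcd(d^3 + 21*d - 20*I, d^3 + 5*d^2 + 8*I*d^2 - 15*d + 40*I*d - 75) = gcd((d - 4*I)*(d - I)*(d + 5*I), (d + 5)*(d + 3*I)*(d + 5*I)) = d + 5*I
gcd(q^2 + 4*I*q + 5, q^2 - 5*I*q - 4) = q - I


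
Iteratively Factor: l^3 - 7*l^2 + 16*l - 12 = (l - 2)*(l^2 - 5*l + 6) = (l - 3)*(l - 2)*(l - 2)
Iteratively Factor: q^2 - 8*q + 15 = (q - 3)*(q - 5)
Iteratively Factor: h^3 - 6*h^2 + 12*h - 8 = (h - 2)*(h^2 - 4*h + 4) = (h - 2)^2*(h - 2)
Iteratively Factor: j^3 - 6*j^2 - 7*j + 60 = (j - 5)*(j^2 - j - 12) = (j - 5)*(j - 4)*(j + 3)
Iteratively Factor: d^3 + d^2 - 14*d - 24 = (d + 2)*(d^2 - d - 12) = (d + 2)*(d + 3)*(d - 4)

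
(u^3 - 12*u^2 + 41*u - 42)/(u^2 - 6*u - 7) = (u^2 - 5*u + 6)/(u + 1)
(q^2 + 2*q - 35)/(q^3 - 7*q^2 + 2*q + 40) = (q + 7)/(q^2 - 2*q - 8)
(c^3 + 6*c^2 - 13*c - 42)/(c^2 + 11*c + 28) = (c^2 - c - 6)/(c + 4)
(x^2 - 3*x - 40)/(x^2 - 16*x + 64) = (x + 5)/(x - 8)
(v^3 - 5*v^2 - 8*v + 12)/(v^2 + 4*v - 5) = (v^2 - 4*v - 12)/(v + 5)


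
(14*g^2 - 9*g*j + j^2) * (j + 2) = 14*g^2*j + 28*g^2 - 9*g*j^2 - 18*g*j + j^3 + 2*j^2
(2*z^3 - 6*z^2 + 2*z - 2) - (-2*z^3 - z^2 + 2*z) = 4*z^3 - 5*z^2 - 2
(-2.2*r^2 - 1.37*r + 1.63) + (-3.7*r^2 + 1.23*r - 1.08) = -5.9*r^2 - 0.14*r + 0.55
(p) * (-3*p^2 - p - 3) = -3*p^3 - p^2 - 3*p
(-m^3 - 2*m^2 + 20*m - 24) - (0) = -m^3 - 2*m^2 + 20*m - 24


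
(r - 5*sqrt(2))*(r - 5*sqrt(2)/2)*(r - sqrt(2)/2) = r^3 - 8*sqrt(2)*r^2 + 65*r/2 - 25*sqrt(2)/2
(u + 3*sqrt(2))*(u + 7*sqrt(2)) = u^2 + 10*sqrt(2)*u + 42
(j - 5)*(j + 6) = j^2 + j - 30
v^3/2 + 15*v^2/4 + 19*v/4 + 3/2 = (v/2 + 1/2)*(v + 1/2)*(v + 6)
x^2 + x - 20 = (x - 4)*(x + 5)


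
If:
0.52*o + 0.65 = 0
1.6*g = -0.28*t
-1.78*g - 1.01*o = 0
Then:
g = 0.71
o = -1.25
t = -4.05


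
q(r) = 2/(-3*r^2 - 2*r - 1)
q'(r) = 2*(6*r + 2)/(-3*r^2 - 2*r - 1)^2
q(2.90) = -0.06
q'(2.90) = 0.04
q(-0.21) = -2.81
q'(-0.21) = 2.92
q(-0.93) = -1.15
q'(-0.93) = -2.38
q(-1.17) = -0.72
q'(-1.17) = -1.31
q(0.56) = -0.65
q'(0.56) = 1.14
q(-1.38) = -0.51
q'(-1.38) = -0.80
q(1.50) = -0.19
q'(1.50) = 0.19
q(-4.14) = -0.05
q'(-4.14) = -0.02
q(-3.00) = -0.09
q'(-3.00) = -0.07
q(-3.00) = -0.09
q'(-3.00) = -0.07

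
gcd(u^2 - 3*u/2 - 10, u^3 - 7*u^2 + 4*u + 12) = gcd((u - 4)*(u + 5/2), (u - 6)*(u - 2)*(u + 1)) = 1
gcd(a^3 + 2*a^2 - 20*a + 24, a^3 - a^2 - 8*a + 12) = a^2 - 4*a + 4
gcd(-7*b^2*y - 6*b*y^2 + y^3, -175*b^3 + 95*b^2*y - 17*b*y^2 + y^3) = -7*b + y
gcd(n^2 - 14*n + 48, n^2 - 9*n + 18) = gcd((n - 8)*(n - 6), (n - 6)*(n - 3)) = n - 6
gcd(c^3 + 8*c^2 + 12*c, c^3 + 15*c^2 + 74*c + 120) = c + 6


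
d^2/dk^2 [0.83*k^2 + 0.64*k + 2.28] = 1.66000000000000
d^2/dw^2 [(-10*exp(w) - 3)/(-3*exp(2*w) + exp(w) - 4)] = (90*exp(4*w) + 138*exp(3*w) - 747*exp(2*w) - 101*exp(w) + 172)*exp(w)/(27*exp(6*w) - 27*exp(5*w) + 117*exp(4*w) - 73*exp(3*w) + 156*exp(2*w) - 48*exp(w) + 64)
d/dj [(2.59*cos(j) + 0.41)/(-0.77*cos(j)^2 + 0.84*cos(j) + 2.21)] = (1.9943*sin(j)^2 - 0.6314*cos(j) - 7.3738)*sin(j)/(-0.77*cos(j)^2 + 0.84*cos(j) + 2.21)^2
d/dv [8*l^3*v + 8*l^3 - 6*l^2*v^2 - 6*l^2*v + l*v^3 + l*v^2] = l*(8*l^2 - 12*l*v - 6*l + 3*v^2 + 2*v)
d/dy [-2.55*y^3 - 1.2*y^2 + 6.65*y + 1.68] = -7.65*y^2 - 2.4*y + 6.65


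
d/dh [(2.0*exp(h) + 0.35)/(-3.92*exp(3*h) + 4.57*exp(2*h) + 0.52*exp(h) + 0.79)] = (15.68*exp(3*h) - 5.024*exp(2*h) - 3.199*exp(h) + 1.398)*exp(h)/(15.3664*exp(6*h) - 35.8288*exp(5*h) + 16.8081*exp(4*h) - 1.4408*exp(3*h) + 7.491*exp(2*h) + 0.8216*exp(h) + 0.6241)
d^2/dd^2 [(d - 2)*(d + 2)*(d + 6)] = 6*d + 12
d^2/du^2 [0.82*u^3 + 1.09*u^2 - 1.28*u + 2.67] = 4.92*u + 2.18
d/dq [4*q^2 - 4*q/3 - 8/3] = 8*q - 4/3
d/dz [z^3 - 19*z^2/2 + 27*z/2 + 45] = 3*z^2 - 19*z + 27/2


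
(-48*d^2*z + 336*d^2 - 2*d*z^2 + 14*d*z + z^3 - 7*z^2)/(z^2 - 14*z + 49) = (-48*d^2 - 2*d*z + z^2)/(z - 7)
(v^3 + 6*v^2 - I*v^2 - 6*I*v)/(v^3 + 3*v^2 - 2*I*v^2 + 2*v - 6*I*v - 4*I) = v*(v^2 + v*(6 - I) - 6*I)/(v^3 + v^2*(3 - 2*I) + 2*v*(1 - 3*I) - 4*I)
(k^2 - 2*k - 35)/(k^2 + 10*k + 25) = (k - 7)/(k + 5)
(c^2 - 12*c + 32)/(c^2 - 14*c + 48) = (c - 4)/(c - 6)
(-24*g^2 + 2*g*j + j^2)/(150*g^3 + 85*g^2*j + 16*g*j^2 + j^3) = (-4*g + j)/(25*g^2 + 10*g*j + j^2)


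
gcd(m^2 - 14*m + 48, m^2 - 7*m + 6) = m - 6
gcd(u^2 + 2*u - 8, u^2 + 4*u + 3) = 1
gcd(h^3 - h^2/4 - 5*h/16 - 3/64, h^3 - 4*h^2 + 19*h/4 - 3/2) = 1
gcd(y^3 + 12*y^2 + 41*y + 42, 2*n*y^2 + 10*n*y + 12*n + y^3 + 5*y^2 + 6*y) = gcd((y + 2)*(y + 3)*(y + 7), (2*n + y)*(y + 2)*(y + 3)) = y^2 + 5*y + 6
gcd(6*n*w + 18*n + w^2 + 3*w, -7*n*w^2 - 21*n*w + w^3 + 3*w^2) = w + 3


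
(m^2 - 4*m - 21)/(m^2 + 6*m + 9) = (m - 7)/(m + 3)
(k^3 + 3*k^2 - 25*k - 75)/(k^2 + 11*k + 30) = (k^2 - 2*k - 15)/(k + 6)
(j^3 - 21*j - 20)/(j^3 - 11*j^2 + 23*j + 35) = (j + 4)/(j - 7)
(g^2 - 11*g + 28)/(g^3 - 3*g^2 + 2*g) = (g^2 - 11*g + 28)/(g*(g^2 - 3*g + 2))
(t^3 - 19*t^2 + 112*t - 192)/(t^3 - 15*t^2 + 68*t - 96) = (t - 8)/(t - 4)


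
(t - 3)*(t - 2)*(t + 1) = t^3 - 4*t^2 + t + 6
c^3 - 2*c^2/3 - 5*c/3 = c*(c - 5/3)*(c + 1)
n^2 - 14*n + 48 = (n - 8)*(n - 6)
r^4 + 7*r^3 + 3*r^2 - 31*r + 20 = (r - 1)^2*(r + 4)*(r + 5)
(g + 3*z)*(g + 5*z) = g^2 + 8*g*z + 15*z^2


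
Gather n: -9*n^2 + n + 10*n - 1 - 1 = -9*n^2 + 11*n - 2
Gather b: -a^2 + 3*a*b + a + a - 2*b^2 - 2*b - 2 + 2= -a^2 + 2*a - 2*b^2 + b*(3*a - 2)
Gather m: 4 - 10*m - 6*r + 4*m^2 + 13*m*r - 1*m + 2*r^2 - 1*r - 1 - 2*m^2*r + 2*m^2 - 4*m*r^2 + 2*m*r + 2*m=m^2*(6 - 2*r) + m*(-4*r^2 + 15*r - 9) + 2*r^2 - 7*r + 3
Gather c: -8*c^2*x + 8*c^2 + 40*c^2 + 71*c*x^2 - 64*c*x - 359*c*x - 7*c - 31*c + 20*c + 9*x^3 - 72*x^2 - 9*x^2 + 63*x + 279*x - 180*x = c^2*(48 - 8*x) + c*(71*x^2 - 423*x - 18) + 9*x^3 - 81*x^2 + 162*x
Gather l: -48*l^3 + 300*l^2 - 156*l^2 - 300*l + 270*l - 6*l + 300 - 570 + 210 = -48*l^3 + 144*l^2 - 36*l - 60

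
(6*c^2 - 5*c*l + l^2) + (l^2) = 6*c^2 - 5*c*l + 2*l^2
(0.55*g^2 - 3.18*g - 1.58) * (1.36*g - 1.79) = 0.748*g^3 - 5.3093*g^2 + 3.5434*g + 2.8282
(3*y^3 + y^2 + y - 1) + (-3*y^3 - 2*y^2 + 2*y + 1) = -y^2 + 3*y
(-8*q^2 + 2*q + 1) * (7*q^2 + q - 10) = -56*q^4 + 6*q^3 + 89*q^2 - 19*q - 10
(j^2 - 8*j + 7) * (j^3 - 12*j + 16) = j^5 - 8*j^4 - 5*j^3 + 112*j^2 - 212*j + 112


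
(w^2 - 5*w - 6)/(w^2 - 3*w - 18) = (w + 1)/(w + 3)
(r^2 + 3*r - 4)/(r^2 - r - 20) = (r - 1)/(r - 5)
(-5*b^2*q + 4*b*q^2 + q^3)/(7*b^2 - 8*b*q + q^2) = q*(5*b + q)/(-7*b + q)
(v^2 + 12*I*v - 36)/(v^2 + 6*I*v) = (v + 6*I)/v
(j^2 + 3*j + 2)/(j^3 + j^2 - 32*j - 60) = (j + 1)/(j^2 - j - 30)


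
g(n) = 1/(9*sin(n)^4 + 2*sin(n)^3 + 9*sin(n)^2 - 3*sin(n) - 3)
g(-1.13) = 0.09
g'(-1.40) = 0.04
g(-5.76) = -0.69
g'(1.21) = -0.15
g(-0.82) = 0.17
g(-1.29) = 0.07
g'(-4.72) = -0.00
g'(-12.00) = -12.68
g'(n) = (-36*sin(n)^3*cos(n) - 6*sin(n)^2*cos(n) - 18*sin(n)*cos(n) + 3*cos(n))/(9*sin(n)^4 + 2*sin(n)^3 + 9*sin(n)^2 - 3*sin(n) - 3)^2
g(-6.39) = -0.39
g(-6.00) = -0.33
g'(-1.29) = 0.07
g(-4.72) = 0.07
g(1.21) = 0.09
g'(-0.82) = 0.55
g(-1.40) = 0.07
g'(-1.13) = 0.13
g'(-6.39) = 0.73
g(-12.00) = -1.04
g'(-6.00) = -0.34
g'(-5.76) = -4.99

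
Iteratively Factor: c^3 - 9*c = (c + 3)*(c^2 - 3*c) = c*(c + 3)*(c - 3)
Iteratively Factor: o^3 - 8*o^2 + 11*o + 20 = (o - 5)*(o^2 - 3*o - 4) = (o - 5)*(o - 4)*(o + 1)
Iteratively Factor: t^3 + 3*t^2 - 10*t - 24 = (t - 3)*(t^2 + 6*t + 8) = (t - 3)*(t + 4)*(t + 2)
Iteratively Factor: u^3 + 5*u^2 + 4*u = (u + 1)*(u^2 + 4*u) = (u + 1)*(u + 4)*(u)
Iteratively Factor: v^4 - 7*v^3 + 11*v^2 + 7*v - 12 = (v - 1)*(v^3 - 6*v^2 + 5*v + 12) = (v - 4)*(v - 1)*(v^2 - 2*v - 3) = (v - 4)*(v - 3)*(v - 1)*(v + 1)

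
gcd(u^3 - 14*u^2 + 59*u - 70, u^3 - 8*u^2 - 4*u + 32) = u - 2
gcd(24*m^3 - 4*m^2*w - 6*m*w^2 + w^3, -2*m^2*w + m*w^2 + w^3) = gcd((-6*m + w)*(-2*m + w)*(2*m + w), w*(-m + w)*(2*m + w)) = 2*m + w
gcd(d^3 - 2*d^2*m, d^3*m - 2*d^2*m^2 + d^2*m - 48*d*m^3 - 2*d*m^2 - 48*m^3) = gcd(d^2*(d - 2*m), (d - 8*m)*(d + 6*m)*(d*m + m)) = 1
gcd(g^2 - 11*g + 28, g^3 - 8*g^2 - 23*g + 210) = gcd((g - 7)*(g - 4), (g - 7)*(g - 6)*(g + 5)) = g - 7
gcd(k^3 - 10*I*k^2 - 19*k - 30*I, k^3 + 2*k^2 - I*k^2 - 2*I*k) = 1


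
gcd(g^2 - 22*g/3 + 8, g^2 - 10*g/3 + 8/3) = g - 4/3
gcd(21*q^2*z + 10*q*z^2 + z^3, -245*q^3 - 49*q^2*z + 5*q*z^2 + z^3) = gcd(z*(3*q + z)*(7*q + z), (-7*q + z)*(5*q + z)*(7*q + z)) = 7*q + z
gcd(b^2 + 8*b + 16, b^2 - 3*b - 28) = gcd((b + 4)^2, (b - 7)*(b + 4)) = b + 4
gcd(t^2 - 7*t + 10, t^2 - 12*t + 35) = t - 5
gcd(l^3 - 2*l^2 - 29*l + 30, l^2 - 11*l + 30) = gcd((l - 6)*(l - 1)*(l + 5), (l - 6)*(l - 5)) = l - 6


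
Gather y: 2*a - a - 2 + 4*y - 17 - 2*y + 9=a + 2*y - 10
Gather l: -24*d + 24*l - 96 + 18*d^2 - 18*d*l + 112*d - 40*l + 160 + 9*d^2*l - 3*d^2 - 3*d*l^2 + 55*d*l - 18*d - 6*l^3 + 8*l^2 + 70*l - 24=15*d^2 + 70*d - 6*l^3 + l^2*(8 - 3*d) + l*(9*d^2 + 37*d + 54) + 40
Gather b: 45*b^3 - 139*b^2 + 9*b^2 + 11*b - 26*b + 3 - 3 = 45*b^3 - 130*b^2 - 15*b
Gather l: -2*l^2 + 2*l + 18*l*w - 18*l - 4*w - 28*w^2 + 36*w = -2*l^2 + l*(18*w - 16) - 28*w^2 + 32*w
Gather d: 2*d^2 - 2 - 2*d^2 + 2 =0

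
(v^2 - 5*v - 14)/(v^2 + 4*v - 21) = (v^2 - 5*v - 14)/(v^2 + 4*v - 21)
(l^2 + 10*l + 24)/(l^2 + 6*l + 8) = (l + 6)/(l + 2)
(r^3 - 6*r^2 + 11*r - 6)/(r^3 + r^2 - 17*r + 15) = (r - 2)/(r + 5)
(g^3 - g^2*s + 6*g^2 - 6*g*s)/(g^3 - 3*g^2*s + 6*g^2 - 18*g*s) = (-g + s)/(-g + 3*s)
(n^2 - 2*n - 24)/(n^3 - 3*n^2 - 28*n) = (n - 6)/(n*(n - 7))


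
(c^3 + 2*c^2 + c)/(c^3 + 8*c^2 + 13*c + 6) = c/(c + 6)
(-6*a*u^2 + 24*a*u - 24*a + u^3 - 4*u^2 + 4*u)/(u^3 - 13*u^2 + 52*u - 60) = (-6*a*u + 12*a + u^2 - 2*u)/(u^2 - 11*u + 30)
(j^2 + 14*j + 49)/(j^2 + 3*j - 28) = (j + 7)/(j - 4)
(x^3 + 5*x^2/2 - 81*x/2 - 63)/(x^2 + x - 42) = x + 3/2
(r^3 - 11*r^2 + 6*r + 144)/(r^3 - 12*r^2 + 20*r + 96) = (r + 3)/(r + 2)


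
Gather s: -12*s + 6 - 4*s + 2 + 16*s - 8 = 0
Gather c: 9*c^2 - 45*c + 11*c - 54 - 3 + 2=9*c^2 - 34*c - 55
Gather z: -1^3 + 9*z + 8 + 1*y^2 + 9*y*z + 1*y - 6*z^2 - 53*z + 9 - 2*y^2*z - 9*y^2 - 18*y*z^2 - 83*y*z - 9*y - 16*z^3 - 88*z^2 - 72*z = -8*y^2 - 8*y - 16*z^3 + z^2*(-18*y - 94) + z*(-2*y^2 - 74*y - 116) + 16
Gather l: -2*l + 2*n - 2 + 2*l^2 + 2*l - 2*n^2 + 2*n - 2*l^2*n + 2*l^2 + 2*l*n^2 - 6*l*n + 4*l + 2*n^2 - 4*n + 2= l^2*(4 - 2*n) + l*(2*n^2 - 6*n + 4)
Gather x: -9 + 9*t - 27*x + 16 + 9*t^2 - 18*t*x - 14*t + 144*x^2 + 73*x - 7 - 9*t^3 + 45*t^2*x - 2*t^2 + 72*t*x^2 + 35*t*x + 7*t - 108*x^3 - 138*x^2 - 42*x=-9*t^3 + 7*t^2 + 2*t - 108*x^3 + x^2*(72*t + 6) + x*(45*t^2 + 17*t + 4)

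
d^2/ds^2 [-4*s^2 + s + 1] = -8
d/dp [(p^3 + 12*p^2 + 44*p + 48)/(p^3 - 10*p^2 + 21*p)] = 2*(-11*p^4 - 23*p^3 + 274*p^2 + 480*p - 504)/(p^2*(p^4 - 20*p^3 + 142*p^2 - 420*p + 441))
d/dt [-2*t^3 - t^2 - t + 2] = -6*t^2 - 2*t - 1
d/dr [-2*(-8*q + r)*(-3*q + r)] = 22*q - 4*r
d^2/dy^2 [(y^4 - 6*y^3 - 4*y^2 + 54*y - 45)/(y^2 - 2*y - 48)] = 2*(y^6 - 6*y^5 - 132*y^4 + 502*y^3 + 11385*y^2 - 33426*y - 16740)/(y^6 - 6*y^5 - 132*y^4 + 568*y^3 + 6336*y^2 - 13824*y - 110592)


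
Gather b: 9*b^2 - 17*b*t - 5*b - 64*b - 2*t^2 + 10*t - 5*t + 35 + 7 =9*b^2 + b*(-17*t - 69) - 2*t^2 + 5*t + 42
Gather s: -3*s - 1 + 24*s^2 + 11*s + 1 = 24*s^2 + 8*s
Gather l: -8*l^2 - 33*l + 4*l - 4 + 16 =-8*l^2 - 29*l + 12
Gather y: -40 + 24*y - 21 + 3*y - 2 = 27*y - 63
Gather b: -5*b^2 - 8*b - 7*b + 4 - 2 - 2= -5*b^2 - 15*b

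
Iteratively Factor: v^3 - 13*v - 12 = (v + 1)*(v^2 - v - 12) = (v + 1)*(v + 3)*(v - 4)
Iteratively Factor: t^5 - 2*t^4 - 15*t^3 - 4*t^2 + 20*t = (t + 2)*(t^4 - 4*t^3 - 7*t^2 + 10*t) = t*(t + 2)*(t^3 - 4*t^2 - 7*t + 10) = t*(t + 2)^2*(t^2 - 6*t + 5) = t*(t - 5)*(t + 2)^2*(t - 1)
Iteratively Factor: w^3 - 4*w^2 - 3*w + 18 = (w - 3)*(w^2 - w - 6) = (w - 3)^2*(w + 2)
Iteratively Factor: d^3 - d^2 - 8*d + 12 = (d - 2)*(d^2 + d - 6) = (d - 2)*(d + 3)*(d - 2)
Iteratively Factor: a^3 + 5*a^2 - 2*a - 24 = (a + 4)*(a^2 + a - 6) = (a - 2)*(a + 4)*(a + 3)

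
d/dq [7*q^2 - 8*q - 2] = 14*q - 8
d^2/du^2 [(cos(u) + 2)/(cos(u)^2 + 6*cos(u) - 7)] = (-9*(1 - cos(2*u))^2*cos(u)/4 - (1 - cos(2*u))^2/2 - 151*cos(u)/2 - 81*cos(2*u) - 21*cos(3*u) + cos(5*u)/2 + 177)/((cos(u) - 1)^3*(cos(u) + 7)^3)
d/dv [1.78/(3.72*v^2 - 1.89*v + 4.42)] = (3.3642 - 13.2432*v)/(3.72*v^2 - 1.89*v + 4.42)^2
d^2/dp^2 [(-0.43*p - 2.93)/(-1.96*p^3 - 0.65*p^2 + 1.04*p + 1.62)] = (9.911328*p^5 + 138.357576*p^4 + 61.841494*p^3 - 12.02349*p^2 + 46.652676*p + 11.059828)/(7.529536*p^9 + 7.49112*p^8 - 9.501492*p^7 - 26.345311*p^6 - 7.341672*p^5 + 19.869018*p^4 + 20.877328*p^3 - 0.138996*p^2 - 8.188128*p - 4.251528)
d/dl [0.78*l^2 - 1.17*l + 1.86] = 1.56*l - 1.17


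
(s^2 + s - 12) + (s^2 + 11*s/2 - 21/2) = 2*s^2 + 13*s/2 - 45/2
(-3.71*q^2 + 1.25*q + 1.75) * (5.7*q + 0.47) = -21.147*q^3 + 5.3813*q^2 + 10.5625*q + 0.8225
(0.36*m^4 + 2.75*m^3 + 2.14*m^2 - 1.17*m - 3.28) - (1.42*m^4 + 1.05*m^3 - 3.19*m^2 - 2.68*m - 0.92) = -1.06*m^4 + 1.7*m^3 + 5.33*m^2 + 1.51*m - 2.36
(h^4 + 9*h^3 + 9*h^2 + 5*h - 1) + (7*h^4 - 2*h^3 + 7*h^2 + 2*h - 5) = 8*h^4 + 7*h^3 + 16*h^2 + 7*h - 6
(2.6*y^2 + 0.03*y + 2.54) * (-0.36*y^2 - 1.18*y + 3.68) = -0.936*y^4 - 3.0788*y^3 + 8.6182*y^2 - 2.8868*y + 9.3472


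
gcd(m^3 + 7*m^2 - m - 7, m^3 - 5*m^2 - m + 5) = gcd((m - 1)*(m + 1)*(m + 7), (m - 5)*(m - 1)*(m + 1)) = m^2 - 1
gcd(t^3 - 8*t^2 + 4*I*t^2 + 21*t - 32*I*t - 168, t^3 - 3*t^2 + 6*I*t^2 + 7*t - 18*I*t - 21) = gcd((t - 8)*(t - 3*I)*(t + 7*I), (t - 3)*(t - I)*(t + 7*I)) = t + 7*I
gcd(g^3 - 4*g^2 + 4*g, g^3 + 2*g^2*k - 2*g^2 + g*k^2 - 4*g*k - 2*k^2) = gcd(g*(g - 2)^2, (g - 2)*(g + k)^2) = g - 2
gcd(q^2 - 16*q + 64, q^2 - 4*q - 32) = q - 8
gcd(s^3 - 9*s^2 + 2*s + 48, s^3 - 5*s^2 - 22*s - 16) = s^2 - 6*s - 16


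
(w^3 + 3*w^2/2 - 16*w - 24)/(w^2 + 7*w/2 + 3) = (w^2 - 16)/(w + 2)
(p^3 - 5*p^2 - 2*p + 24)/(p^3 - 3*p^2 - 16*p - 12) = (p^2 - 7*p + 12)/(p^2 - 5*p - 6)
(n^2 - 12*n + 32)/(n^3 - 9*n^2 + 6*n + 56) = (n - 8)/(n^2 - 5*n - 14)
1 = 1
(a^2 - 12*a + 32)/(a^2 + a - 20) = (a - 8)/(a + 5)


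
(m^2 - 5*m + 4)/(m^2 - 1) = (m - 4)/(m + 1)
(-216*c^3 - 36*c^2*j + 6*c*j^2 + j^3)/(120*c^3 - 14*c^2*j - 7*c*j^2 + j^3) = (-36*c^2 - 12*c*j - j^2)/(20*c^2 + c*j - j^2)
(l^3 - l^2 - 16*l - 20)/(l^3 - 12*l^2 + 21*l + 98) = (l^2 - 3*l - 10)/(l^2 - 14*l + 49)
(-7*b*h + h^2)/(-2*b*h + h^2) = (7*b - h)/(2*b - h)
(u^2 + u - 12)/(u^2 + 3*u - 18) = (u + 4)/(u + 6)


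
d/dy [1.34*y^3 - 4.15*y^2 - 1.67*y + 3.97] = 4.02*y^2 - 8.3*y - 1.67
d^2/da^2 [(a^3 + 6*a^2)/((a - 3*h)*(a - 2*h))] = 2*h*(19*a^3*h + 30*a^3 - 90*a^2*h^2 - 108*a^2*h + 108*a*h^3 + 216*h^3)/(a^6 - 15*a^5*h + 93*a^4*h^2 - 305*a^3*h^3 + 558*a^2*h^4 - 540*a*h^5 + 216*h^6)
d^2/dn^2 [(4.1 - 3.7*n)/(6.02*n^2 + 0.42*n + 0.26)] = (-(3.7*n - 4.1)*(12.04*n + 0.42)*(24.08*n + 0.84) + (133.644*n - 46.256)*(6.02*n^2 + 0.42*n + 0.26))/(6.02*n^2 + 0.42*n + 0.26)^3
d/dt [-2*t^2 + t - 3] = 1 - 4*t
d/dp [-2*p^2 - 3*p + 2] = -4*p - 3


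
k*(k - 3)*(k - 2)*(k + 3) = k^4 - 2*k^3 - 9*k^2 + 18*k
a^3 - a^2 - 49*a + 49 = (a - 7)*(a - 1)*(a + 7)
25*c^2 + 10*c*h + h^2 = (5*c + h)^2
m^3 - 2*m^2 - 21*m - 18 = (m - 6)*(m + 1)*(m + 3)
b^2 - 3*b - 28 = (b - 7)*(b + 4)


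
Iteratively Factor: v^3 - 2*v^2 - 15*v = (v)*(v^2 - 2*v - 15) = v*(v + 3)*(v - 5)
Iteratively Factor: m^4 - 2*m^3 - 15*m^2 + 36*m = (m + 4)*(m^3 - 6*m^2 + 9*m) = (m - 3)*(m + 4)*(m^2 - 3*m) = (m - 3)^2*(m + 4)*(m)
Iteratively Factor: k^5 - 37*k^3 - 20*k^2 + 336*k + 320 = (k + 4)*(k^4 - 4*k^3 - 21*k^2 + 64*k + 80) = (k + 4)^2*(k^3 - 8*k^2 + 11*k + 20) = (k + 1)*(k + 4)^2*(k^2 - 9*k + 20) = (k - 5)*(k + 1)*(k + 4)^2*(k - 4)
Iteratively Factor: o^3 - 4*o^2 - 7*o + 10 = (o - 5)*(o^2 + o - 2) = (o - 5)*(o - 1)*(o + 2)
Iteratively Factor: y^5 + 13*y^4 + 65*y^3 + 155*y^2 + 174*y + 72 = (y + 4)*(y^4 + 9*y^3 + 29*y^2 + 39*y + 18) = (y + 3)*(y + 4)*(y^3 + 6*y^2 + 11*y + 6) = (y + 2)*(y + 3)*(y + 4)*(y^2 + 4*y + 3) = (y + 2)*(y + 3)^2*(y + 4)*(y + 1)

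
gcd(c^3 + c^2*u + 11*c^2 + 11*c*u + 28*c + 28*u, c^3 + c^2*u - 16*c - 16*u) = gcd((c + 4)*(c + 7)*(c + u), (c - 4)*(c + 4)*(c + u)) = c^2 + c*u + 4*c + 4*u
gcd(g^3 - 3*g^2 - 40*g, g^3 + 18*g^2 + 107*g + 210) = g + 5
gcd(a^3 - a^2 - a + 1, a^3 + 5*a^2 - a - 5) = a^2 - 1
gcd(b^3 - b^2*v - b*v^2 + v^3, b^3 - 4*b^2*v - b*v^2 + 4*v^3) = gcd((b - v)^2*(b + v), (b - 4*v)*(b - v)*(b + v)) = -b^2 + v^2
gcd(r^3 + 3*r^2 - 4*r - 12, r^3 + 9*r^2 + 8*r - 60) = r - 2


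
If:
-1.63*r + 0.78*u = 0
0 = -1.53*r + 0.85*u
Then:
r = 0.00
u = 0.00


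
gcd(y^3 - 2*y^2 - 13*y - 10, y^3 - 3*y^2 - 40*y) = 1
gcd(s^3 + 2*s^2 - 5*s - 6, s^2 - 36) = 1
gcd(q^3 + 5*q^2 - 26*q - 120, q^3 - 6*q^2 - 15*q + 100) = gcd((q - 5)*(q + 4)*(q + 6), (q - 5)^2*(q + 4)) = q^2 - q - 20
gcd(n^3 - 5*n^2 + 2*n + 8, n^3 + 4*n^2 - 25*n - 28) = n^2 - 3*n - 4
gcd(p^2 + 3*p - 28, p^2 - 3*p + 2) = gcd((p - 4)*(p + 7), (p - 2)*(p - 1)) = 1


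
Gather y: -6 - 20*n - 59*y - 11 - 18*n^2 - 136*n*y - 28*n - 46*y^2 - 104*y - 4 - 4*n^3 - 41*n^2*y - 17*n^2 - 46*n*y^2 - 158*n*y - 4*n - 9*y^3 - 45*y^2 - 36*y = -4*n^3 - 35*n^2 - 52*n - 9*y^3 + y^2*(-46*n - 91) + y*(-41*n^2 - 294*n - 199) - 21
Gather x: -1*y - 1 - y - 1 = -2*y - 2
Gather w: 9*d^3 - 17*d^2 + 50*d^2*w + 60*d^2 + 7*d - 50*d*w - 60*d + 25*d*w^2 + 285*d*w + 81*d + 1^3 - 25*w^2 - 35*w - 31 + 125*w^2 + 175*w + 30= 9*d^3 + 43*d^2 + 28*d + w^2*(25*d + 100) + w*(50*d^2 + 235*d + 140)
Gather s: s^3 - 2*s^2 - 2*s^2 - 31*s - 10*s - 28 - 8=s^3 - 4*s^2 - 41*s - 36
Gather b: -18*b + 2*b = -16*b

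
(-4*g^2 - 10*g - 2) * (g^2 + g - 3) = -4*g^4 - 14*g^3 + 28*g + 6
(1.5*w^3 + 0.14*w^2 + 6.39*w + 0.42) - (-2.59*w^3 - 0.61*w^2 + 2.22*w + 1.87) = 4.09*w^3 + 0.75*w^2 + 4.17*w - 1.45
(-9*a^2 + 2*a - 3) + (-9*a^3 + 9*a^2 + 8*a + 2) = -9*a^3 + 10*a - 1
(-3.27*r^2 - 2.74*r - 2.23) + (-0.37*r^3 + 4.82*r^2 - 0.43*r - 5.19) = -0.37*r^3 + 1.55*r^2 - 3.17*r - 7.42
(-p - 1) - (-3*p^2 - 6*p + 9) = 3*p^2 + 5*p - 10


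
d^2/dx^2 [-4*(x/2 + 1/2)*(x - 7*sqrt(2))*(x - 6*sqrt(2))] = -12*x - 4 + 52*sqrt(2)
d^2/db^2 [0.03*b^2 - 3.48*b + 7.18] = 0.0600000000000000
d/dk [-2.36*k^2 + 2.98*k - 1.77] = 2.98 - 4.72*k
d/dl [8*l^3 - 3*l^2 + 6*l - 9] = 24*l^2 - 6*l + 6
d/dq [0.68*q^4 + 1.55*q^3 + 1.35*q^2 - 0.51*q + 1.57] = 2.72*q^3 + 4.65*q^2 + 2.7*q - 0.51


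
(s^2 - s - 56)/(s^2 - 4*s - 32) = (s + 7)/(s + 4)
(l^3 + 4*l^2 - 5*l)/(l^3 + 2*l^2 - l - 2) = l*(l + 5)/(l^2 + 3*l + 2)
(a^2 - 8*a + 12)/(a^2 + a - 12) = (a^2 - 8*a + 12)/(a^2 + a - 12)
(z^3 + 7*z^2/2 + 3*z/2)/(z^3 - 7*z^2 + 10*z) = (2*z^2 + 7*z + 3)/(2*(z^2 - 7*z + 10))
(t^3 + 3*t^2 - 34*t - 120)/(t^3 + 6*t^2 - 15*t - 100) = (t^2 - 2*t - 24)/(t^2 + t - 20)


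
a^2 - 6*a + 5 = (a - 5)*(a - 1)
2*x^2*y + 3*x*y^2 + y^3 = y*(x + y)*(2*x + y)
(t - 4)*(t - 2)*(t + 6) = t^3 - 28*t + 48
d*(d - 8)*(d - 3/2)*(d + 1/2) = d^4 - 9*d^3 + 29*d^2/4 + 6*d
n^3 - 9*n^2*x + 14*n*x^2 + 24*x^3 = (n - 6*x)*(n - 4*x)*(n + x)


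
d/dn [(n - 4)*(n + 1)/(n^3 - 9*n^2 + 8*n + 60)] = (-n^4 + 6*n^3 - 7*n^2 + 48*n - 148)/(n^6 - 18*n^5 + 97*n^4 - 24*n^3 - 1016*n^2 + 960*n + 3600)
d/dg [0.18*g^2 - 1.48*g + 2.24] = 0.36*g - 1.48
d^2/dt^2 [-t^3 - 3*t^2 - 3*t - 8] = -6*t - 6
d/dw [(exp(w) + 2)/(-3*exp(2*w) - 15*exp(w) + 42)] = ((exp(w) + 2)*(2*exp(w) + 5) - exp(2*w) - 5*exp(w) + 14)*exp(w)/(3*(exp(2*w) + 5*exp(w) - 14)^2)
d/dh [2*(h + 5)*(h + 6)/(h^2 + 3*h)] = 4*(-4*h^2 - 30*h - 45)/(h^2*(h^2 + 6*h + 9))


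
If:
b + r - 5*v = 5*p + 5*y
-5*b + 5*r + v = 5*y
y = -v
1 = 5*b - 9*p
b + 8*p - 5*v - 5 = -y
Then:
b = 13/14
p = 17/42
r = 23/21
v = -5/36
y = 5/36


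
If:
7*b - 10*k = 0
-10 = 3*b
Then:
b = -10/3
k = -7/3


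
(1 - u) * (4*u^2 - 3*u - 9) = -4*u^3 + 7*u^2 + 6*u - 9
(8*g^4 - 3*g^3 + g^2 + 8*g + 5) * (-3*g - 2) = -24*g^5 - 7*g^4 + 3*g^3 - 26*g^2 - 31*g - 10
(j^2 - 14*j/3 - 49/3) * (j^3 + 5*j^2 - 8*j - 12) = j^5 + j^4/3 - 143*j^3/3 - 169*j^2/3 + 560*j/3 + 196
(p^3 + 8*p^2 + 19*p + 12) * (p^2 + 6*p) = p^5 + 14*p^4 + 67*p^3 + 126*p^2 + 72*p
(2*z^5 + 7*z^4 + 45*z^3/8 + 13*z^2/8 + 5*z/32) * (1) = 2*z^5 + 7*z^4 + 45*z^3/8 + 13*z^2/8 + 5*z/32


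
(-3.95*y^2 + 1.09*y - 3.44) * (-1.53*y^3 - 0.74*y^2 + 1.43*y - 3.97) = 6.0435*y^5 + 1.2553*y^4 - 1.1919*y^3 + 19.7858*y^2 - 9.2465*y + 13.6568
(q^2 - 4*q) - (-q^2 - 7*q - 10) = 2*q^2 + 3*q + 10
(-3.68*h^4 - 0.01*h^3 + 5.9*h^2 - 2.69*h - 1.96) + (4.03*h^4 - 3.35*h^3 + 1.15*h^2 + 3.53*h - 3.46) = 0.35*h^4 - 3.36*h^3 + 7.05*h^2 + 0.84*h - 5.42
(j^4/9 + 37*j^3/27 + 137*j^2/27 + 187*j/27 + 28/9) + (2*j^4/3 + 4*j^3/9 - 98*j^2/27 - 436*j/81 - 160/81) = 7*j^4/9 + 49*j^3/27 + 13*j^2/9 + 125*j/81 + 92/81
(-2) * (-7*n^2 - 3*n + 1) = 14*n^2 + 6*n - 2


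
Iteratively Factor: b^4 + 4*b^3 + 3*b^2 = (b)*(b^3 + 4*b^2 + 3*b) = b*(b + 1)*(b^2 + 3*b) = b*(b + 1)*(b + 3)*(b)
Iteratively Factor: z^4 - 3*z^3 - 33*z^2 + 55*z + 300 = (z + 3)*(z^3 - 6*z^2 - 15*z + 100) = (z - 5)*(z + 3)*(z^2 - z - 20) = (z - 5)*(z + 3)*(z + 4)*(z - 5)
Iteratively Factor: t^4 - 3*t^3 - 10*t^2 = (t)*(t^3 - 3*t^2 - 10*t) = t*(t - 5)*(t^2 + 2*t) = t*(t - 5)*(t + 2)*(t)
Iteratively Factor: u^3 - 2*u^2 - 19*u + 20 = (u - 5)*(u^2 + 3*u - 4) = (u - 5)*(u - 1)*(u + 4)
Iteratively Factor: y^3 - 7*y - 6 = (y + 2)*(y^2 - 2*y - 3) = (y + 1)*(y + 2)*(y - 3)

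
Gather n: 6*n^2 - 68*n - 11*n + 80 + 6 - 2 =6*n^2 - 79*n + 84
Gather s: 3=3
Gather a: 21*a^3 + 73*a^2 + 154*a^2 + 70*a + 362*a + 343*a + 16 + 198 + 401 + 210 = 21*a^3 + 227*a^2 + 775*a + 825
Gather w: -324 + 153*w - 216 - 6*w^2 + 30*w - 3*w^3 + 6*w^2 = -3*w^3 + 183*w - 540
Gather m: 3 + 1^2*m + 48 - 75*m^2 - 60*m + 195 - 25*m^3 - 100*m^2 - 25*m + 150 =-25*m^3 - 175*m^2 - 84*m + 396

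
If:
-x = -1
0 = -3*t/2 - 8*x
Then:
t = -16/3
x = 1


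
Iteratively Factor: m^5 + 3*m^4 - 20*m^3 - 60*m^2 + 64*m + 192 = (m + 4)*(m^4 - m^3 - 16*m^2 + 4*m + 48) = (m - 4)*(m + 4)*(m^3 + 3*m^2 - 4*m - 12) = (m - 4)*(m - 2)*(m + 4)*(m^2 + 5*m + 6) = (m - 4)*(m - 2)*(m + 3)*(m + 4)*(m + 2)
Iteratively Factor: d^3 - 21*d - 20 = (d + 4)*(d^2 - 4*d - 5) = (d + 1)*(d + 4)*(d - 5)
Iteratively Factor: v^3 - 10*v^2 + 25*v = (v)*(v^2 - 10*v + 25) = v*(v - 5)*(v - 5)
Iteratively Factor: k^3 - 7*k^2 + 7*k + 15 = (k + 1)*(k^2 - 8*k + 15) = (k - 5)*(k + 1)*(k - 3)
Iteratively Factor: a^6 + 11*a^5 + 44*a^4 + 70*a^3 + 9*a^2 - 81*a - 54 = (a + 2)*(a^5 + 9*a^4 + 26*a^3 + 18*a^2 - 27*a - 27) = (a + 2)*(a + 3)*(a^4 + 6*a^3 + 8*a^2 - 6*a - 9) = (a + 2)*(a + 3)^2*(a^3 + 3*a^2 - a - 3) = (a - 1)*(a + 2)*(a + 3)^2*(a^2 + 4*a + 3) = (a - 1)*(a + 1)*(a + 2)*(a + 3)^2*(a + 3)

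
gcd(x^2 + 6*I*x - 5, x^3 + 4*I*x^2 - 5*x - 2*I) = x + I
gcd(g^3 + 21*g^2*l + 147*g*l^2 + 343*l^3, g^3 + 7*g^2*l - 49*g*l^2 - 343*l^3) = g^2 + 14*g*l + 49*l^2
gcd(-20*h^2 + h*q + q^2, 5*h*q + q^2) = 5*h + q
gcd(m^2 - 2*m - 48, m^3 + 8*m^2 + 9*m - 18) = m + 6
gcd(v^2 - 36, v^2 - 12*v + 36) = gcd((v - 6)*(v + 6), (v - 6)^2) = v - 6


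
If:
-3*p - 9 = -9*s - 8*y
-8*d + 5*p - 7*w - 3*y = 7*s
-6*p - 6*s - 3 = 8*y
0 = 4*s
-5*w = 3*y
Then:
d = -71/96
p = -4/3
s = 0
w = -3/8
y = 5/8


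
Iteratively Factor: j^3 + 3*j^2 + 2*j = (j)*(j^2 + 3*j + 2) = j*(j + 2)*(j + 1)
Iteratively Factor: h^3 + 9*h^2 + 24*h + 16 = (h + 1)*(h^2 + 8*h + 16) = (h + 1)*(h + 4)*(h + 4)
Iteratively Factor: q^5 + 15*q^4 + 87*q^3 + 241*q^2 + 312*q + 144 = (q + 1)*(q^4 + 14*q^3 + 73*q^2 + 168*q + 144) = (q + 1)*(q + 3)*(q^3 + 11*q^2 + 40*q + 48) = (q + 1)*(q + 3)*(q + 4)*(q^2 + 7*q + 12) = (q + 1)*(q + 3)*(q + 4)^2*(q + 3)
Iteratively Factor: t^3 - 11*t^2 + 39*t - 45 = (t - 3)*(t^2 - 8*t + 15) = (t - 5)*(t - 3)*(t - 3)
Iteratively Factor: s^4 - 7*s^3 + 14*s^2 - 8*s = (s)*(s^3 - 7*s^2 + 14*s - 8) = s*(s - 4)*(s^2 - 3*s + 2) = s*(s - 4)*(s - 1)*(s - 2)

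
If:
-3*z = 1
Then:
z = -1/3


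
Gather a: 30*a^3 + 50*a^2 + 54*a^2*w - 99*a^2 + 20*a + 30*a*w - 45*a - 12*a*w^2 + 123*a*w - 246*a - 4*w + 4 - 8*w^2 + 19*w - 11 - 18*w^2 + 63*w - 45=30*a^3 + a^2*(54*w - 49) + a*(-12*w^2 + 153*w - 271) - 26*w^2 + 78*w - 52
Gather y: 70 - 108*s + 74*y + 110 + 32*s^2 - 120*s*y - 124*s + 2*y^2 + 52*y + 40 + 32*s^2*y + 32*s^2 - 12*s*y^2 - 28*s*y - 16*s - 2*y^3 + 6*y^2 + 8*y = 64*s^2 - 248*s - 2*y^3 + y^2*(8 - 12*s) + y*(32*s^2 - 148*s + 134) + 220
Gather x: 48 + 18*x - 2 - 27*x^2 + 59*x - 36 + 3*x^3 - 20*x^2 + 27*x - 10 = 3*x^3 - 47*x^2 + 104*x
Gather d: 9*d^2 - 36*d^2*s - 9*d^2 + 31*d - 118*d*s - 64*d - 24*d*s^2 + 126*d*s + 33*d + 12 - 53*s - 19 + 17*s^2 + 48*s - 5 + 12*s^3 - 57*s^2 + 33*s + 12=-36*d^2*s + d*(-24*s^2 + 8*s) + 12*s^3 - 40*s^2 + 28*s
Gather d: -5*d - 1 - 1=-5*d - 2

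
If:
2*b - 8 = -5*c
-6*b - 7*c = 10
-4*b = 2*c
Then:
No Solution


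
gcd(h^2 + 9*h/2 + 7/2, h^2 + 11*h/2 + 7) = h + 7/2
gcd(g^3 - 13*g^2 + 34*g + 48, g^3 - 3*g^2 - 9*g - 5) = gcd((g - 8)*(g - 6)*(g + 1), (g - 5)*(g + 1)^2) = g + 1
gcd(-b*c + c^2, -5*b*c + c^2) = c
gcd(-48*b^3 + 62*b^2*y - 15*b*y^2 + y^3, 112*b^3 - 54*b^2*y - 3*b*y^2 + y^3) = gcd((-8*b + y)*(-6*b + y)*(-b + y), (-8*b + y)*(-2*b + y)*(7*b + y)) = -8*b + y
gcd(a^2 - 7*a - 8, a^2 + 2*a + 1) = a + 1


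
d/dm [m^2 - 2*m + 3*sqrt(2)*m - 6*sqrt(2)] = 2*m - 2 + 3*sqrt(2)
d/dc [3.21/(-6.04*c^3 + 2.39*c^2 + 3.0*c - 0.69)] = (58.1652*c^2 - 15.3438*c - 9.63)/(6.04*c^3 - 2.39*c^2 - 3.0*c + 0.69)^2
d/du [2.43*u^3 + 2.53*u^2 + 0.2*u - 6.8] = 7.29*u^2 + 5.06*u + 0.2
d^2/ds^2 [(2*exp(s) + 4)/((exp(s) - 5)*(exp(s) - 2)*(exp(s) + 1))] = 8*(exp(6*s) - 27*exp(4*s) + 47*exp(3*s) + 18*exp(2*s) + 117*exp(s) + 10)*exp(s)/(exp(9*s) - 18*exp(8*s) + 117*exp(7*s) - 294*exp(6*s) - 9*exp(5*s) + 1098*exp(4*s) - 753*exp(3*s) - 1530*exp(2*s) + 900*exp(s) + 1000)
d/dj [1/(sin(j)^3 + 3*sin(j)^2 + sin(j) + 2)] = (-6*sin(j) + 3*cos(j)^2 - 4)*cos(j)/(sin(j)^3 + 3*sin(j)^2 + sin(j) + 2)^2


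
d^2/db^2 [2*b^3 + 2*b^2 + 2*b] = 12*b + 4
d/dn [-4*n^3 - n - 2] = -12*n^2 - 1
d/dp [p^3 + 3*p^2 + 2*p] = 3*p^2 + 6*p + 2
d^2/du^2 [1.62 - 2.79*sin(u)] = 2.79*sin(u)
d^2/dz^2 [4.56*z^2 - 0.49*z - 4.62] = 9.12000000000000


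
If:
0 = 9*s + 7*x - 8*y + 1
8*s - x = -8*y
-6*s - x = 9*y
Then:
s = -17/433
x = -24/433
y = 14/433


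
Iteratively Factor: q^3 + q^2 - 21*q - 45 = (q + 3)*(q^2 - 2*q - 15) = (q - 5)*(q + 3)*(q + 3)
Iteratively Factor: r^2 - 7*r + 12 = (r - 3)*(r - 4)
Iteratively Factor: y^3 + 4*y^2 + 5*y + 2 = (y + 2)*(y^2 + 2*y + 1) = (y + 1)*(y + 2)*(y + 1)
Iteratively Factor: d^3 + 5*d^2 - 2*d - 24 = (d - 2)*(d^2 + 7*d + 12) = (d - 2)*(d + 4)*(d + 3)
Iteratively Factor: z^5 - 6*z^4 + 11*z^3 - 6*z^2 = (z - 3)*(z^4 - 3*z^3 + 2*z^2) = z*(z - 3)*(z^3 - 3*z^2 + 2*z) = z*(z - 3)*(z - 2)*(z^2 - z) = z^2*(z - 3)*(z - 2)*(z - 1)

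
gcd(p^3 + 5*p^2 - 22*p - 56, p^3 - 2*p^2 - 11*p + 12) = p - 4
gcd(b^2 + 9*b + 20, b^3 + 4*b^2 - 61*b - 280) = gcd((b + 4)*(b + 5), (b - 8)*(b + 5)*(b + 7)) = b + 5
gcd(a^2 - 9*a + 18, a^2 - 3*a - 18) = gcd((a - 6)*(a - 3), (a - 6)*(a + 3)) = a - 6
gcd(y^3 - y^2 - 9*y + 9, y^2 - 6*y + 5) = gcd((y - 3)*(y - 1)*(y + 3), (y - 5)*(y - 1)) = y - 1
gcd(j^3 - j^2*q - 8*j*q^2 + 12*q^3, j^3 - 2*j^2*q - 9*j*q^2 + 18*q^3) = -j^2 - j*q + 6*q^2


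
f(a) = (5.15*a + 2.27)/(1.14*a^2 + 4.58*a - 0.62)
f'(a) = (-2.28*a - 4.58)*(5.15*a + 2.27)/(1.14*a^2 + 4.58*a - 0.62)^2 + 5.15/(1.14*a^2 + 4.58*a - 0.62)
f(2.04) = 0.95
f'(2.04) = -0.27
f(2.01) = 0.96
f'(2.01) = -0.27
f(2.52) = 0.84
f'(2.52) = -0.19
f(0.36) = 3.51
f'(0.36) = -11.71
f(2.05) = 0.95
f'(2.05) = -0.27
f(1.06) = 1.40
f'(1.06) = -0.84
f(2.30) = 0.89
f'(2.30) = -0.22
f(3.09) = 0.74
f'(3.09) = -0.14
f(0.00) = -3.66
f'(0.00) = -35.35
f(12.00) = 0.29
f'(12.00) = -0.02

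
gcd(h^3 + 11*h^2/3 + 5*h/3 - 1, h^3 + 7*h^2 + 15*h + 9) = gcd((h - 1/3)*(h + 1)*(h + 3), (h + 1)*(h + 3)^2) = h^2 + 4*h + 3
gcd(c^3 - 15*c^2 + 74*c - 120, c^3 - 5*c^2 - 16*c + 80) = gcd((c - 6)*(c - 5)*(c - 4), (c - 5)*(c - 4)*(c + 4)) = c^2 - 9*c + 20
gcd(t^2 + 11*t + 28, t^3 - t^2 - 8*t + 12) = 1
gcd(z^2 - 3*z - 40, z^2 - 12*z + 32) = z - 8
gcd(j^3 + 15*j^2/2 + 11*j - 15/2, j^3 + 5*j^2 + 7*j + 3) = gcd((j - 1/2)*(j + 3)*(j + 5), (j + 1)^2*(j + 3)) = j + 3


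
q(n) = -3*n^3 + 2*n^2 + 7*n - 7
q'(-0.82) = -2.33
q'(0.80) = 4.44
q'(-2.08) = -40.26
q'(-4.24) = -171.76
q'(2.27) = -30.30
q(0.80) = -1.66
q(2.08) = -10.78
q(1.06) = -0.91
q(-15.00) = 10463.00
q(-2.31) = 24.48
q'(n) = -9*n^2 + 4*n + 7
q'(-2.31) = -50.26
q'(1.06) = 1.13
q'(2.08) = -23.62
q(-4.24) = 227.95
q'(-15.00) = -2078.00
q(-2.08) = 14.09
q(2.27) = -15.90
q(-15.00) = 10463.00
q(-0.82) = -9.74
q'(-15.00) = -2078.00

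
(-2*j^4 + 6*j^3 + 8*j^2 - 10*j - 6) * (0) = 0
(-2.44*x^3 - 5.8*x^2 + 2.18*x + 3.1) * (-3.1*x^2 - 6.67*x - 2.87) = 7.564*x^5 + 34.2548*x^4 + 38.9308*x^3 - 7.5046*x^2 - 26.9336*x - 8.897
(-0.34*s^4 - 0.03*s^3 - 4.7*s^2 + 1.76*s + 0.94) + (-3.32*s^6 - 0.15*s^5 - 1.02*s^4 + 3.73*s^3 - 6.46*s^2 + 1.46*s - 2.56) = -3.32*s^6 - 0.15*s^5 - 1.36*s^4 + 3.7*s^3 - 11.16*s^2 + 3.22*s - 1.62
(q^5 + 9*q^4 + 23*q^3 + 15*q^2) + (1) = q^5 + 9*q^4 + 23*q^3 + 15*q^2 + 1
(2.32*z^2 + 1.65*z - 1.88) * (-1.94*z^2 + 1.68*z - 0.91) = -4.5008*z^4 + 0.6966*z^3 + 4.308*z^2 - 4.6599*z + 1.7108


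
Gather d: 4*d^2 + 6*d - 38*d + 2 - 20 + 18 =4*d^2 - 32*d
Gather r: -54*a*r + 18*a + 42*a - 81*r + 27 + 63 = 60*a + r*(-54*a - 81) + 90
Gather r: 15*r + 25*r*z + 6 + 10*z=r*(25*z + 15) + 10*z + 6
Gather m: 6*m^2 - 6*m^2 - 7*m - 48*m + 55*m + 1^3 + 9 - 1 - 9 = 0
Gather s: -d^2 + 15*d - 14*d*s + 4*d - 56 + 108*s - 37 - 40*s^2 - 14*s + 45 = -d^2 + 19*d - 40*s^2 + s*(94 - 14*d) - 48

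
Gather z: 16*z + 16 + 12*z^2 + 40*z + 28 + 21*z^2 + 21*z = 33*z^2 + 77*z + 44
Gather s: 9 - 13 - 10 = -14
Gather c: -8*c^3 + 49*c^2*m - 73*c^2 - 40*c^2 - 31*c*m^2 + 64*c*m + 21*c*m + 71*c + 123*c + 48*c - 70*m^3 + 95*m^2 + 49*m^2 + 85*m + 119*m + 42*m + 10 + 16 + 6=-8*c^3 + c^2*(49*m - 113) + c*(-31*m^2 + 85*m + 242) - 70*m^3 + 144*m^2 + 246*m + 32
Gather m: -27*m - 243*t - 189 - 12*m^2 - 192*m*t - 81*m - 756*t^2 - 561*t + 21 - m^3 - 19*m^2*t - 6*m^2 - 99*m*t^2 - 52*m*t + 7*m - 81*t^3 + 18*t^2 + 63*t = -m^3 + m^2*(-19*t - 18) + m*(-99*t^2 - 244*t - 101) - 81*t^3 - 738*t^2 - 741*t - 168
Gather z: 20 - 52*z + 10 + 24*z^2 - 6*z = 24*z^2 - 58*z + 30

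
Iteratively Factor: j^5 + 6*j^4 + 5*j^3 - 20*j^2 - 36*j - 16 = (j - 2)*(j^4 + 8*j^3 + 21*j^2 + 22*j + 8) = (j - 2)*(j + 1)*(j^3 + 7*j^2 + 14*j + 8) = (j - 2)*(j + 1)*(j + 2)*(j^2 + 5*j + 4) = (j - 2)*(j + 1)^2*(j + 2)*(j + 4)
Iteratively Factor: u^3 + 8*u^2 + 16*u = (u + 4)*(u^2 + 4*u) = u*(u + 4)*(u + 4)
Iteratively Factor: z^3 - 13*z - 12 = (z + 1)*(z^2 - z - 12) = (z - 4)*(z + 1)*(z + 3)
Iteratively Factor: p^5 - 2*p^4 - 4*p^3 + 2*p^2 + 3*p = (p - 3)*(p^4 + p^3 - p^2 - p) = (p - 3)*(p - 1)*(p^3 + 2*p^2 + p) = (p - 3)*(p - 1)*(p + 1)*(p^2 + p) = p*(p - 3)*(p - 1)*(p + 1)*(p + 1)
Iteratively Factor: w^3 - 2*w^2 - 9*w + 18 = (w + 3)*(w^2 - 5*w + 6) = (w - 2)*(w + 3)*(w - 3)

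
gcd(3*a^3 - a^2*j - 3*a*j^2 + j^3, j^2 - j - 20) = 1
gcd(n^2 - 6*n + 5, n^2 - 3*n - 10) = n - 5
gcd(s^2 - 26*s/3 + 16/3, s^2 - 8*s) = s - 8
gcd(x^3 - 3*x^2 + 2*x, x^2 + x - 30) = 1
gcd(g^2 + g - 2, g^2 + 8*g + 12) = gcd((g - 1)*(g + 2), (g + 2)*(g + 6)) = g + 2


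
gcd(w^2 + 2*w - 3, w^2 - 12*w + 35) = 1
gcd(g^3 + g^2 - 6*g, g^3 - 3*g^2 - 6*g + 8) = 1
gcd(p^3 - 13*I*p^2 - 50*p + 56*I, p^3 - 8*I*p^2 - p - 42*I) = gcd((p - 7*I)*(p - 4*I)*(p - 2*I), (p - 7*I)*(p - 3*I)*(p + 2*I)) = p - 7*I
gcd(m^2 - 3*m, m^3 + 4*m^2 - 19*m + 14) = 1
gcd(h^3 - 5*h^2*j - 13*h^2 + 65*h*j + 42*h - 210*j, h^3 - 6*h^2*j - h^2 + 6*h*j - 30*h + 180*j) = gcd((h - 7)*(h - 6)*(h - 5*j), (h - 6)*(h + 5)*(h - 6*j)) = h - 6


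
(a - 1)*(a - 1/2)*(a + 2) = a^3 + a^2/2 - 5*a/2 + 1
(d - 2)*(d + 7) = d^2 + 5*d - 14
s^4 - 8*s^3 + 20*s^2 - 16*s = s*(s - 4)*(s - 2)^2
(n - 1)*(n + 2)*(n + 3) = n^3 + 4*n^2 + n - 6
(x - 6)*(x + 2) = x^2 - 4*x - 12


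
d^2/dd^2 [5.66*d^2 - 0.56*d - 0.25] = 11.3200000000000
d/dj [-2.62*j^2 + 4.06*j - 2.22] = 4.06 - 5.24*j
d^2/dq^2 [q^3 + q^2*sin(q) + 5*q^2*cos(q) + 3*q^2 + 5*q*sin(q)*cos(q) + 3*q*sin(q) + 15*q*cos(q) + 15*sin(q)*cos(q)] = -q^2*sin(q) - 5*q^2*cos(q) - 23*q*sin(q) - 10*q*sin(2*q) - 11*q*cos(q) + 6*q - 28*sin(q) - 30*sin(2*q) + 16*cos(q) + 10*cos(2*q) + 6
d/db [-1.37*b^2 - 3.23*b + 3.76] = -2.74*b - 3.23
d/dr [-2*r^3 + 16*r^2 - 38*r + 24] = -6*r^2 + 32*r - 38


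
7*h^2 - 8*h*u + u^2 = (-7*h + u)*(-h + u)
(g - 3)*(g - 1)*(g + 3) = g^3 - g^2 - 9*g + 9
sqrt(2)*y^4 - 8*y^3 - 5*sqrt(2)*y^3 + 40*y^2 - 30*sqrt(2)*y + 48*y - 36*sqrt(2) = (y - 6)*(y - 3*sqrt(2))*(y - sqrt(2))*(sqrt(2)*y + sqrt(2))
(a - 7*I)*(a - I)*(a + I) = a^3 - 7*I*a^2 + a - 7*I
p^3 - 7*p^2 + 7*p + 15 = (p - 5)*(p - 3)*(p + 1)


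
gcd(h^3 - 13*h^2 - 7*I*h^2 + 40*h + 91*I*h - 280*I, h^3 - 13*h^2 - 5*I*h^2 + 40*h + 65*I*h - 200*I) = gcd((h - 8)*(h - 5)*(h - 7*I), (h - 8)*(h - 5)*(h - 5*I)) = h^2 - 13*h + 40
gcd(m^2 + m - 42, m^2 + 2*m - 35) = m + 7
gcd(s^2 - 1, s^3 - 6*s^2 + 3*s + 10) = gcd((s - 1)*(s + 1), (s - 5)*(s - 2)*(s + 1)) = s + 1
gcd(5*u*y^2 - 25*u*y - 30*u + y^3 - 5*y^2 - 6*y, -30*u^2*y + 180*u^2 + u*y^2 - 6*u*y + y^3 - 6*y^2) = y - 6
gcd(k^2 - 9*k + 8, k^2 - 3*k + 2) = k - 1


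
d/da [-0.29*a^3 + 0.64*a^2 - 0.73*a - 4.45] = -0.87*a^2 + 1.28*a - 0.73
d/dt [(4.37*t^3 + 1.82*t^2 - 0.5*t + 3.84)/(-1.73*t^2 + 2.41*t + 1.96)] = (-7.5601*t^4 + 21.0634*t^3 + 29.2168*t^2 + 20.4208*t - 10.2344)/(2.9929*t^4 - 8.3386*t^3 - 0.9735*t^2 + 9.4472*t + 3.8416)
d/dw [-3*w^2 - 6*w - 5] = -6*w - 6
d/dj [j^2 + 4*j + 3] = 2*j + 4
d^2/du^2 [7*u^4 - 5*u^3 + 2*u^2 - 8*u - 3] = 84*u^2 - 30*u + 4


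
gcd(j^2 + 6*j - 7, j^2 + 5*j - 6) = j - 1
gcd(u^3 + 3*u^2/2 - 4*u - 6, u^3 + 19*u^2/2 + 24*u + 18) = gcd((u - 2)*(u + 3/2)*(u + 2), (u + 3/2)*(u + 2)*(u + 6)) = u^2 + 7*u/2 + 3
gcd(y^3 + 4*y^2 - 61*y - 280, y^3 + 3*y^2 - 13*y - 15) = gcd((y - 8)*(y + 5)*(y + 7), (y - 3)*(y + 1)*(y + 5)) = y + 5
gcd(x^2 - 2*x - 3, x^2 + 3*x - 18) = x - 3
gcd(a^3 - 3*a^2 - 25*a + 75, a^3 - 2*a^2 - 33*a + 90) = a^2 - 8*a + 15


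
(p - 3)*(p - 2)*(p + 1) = p^3 - 4*p^2 + p + 6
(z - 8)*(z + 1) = z^2 - 7*z - 8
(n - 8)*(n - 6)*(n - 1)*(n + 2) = n^4 - 13*n^3 + 32*n^2 + 76*n - 96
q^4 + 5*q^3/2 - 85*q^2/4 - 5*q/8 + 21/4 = (q - 7/2)*(q - 1/2)*(q + 1/2)*(q + 6)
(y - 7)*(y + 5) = y^2 - 2*y - 35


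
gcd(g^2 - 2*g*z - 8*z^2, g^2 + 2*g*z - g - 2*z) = g + 2*z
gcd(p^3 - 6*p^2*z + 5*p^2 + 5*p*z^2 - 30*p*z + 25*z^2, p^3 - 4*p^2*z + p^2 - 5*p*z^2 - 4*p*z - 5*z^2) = -p + 5*z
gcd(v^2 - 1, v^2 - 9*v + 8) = v - 1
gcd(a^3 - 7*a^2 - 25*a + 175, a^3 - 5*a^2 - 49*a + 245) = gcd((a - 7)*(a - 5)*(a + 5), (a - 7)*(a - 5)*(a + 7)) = a^2 - 12*a + 35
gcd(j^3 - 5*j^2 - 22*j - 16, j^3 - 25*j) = 1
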